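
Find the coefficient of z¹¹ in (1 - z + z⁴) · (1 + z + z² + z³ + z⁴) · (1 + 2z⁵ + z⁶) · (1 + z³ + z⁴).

4

(1 - z + z⁴) has coefficients 1,-1,0,0,1 for degrees 0…4.
(1 + z + z² + z³ + z⁴) has coefficients 1,1,1,1,1,0,0,0,0,0,0,0 for degrees 0…11.
Multiplying by (1 + 2z⁵ + z⁶) gives running coefficients 1,1,1,1,1,2,3,3,3,3,1,0 for degrees 0…11.
Finally multiplying by (1 + z³ + z⁴), the product of all factors after the first has coefficients 1,1,1,2,3,4,5,5,6,8,7,6 for degrees 0…11.
[z¹¹] = 1·6 − 1·7 + 1·5 = 4.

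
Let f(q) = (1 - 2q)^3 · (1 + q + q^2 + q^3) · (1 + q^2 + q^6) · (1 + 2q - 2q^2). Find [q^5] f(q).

25

(1 - 2q)^3 has coefficients 1,-6,12,-8 for degrees 0…3.
(1 + q + q^2 + q^3) has coefficients 1,1,1,1,0,0 for degrees 0…5.
Multiplying by (1 + q^2 + q^6) gives running coefficients 1,1,2,2,1,1 for degrees 0…5.
Finally multiplying by (1 + 2q - 2q^2), the product of all factors after the first has coefficients 1,3,2,4,1,-1 for degrees 0…5.
[q^5] = 1·(-1) − 6·1 + 12·4 − 8·2 = 25.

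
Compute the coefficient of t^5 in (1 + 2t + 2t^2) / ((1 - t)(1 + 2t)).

-9

The denominator gives the recurrence a_n = −a_(n−1) + 2a_(n−2) for n ≥ 3; the numerator fixes a_0 = 1, a_1 = 1, a_2 = 3.
Iterating: 1, 1, 3, -1, 7, -9, so a_5 = -9.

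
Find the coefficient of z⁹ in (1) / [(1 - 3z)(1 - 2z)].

58025

Partial fractions give a closed form: a_n = (3)·3^n + (-2)·2^n.
At n = 9: a_9 = 58025.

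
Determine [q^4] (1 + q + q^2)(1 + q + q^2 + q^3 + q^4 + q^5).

(1 + q + q^2) has coefficients 1,1,1 for degrees 0…2.
(1 + q + q^2 + q^3 + q^4 + q^5) has coefficients 1,1,1,1,1 for degrees 0…4.
[q^4] = 1·1 + 1·1 + 1·1 = 3.

3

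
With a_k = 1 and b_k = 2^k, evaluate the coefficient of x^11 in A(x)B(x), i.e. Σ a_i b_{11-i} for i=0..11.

4095

Write out a_i and b_{11-i} for i = 0,…,11 and sum the products.
Σ = 1·2048 + 1·1024 + 1·512 + 1·256 + 1·128 + 1·64 + 1·32 + 1·16 + 1·8 + 1·4 + 1·2 + 1·1 = 4095.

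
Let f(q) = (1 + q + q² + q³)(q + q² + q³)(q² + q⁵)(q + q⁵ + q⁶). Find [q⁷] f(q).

(1 + q + q² + q³) has coefficients 1,1,1,1 for degrees 0…3.
(q + q² + q³) has coefficients 0,1,1,1,0,0,0,0 for degrees 0…7.
Multiplying by (q² + q⁵) gives running coefficients 0,0,0,1,1,1,1,1 for degrees 0…7.
Finally multiplying by (q + q⁵ + q⁶), the product of all factors after the first has coefficients 0,0,0,0,1,1,1,1 for degrees 0…7.
[q⁷] = 1·1 + 1·1 + 1·1 + 1·1 = 4.

4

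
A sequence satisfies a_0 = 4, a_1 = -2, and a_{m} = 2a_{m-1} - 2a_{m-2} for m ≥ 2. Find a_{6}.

The ordinary generating function has denominator 1 - 2t + 2t^2.
Iterating the recurrence: a_0,…,a_{6} = 4, -2, -12, -20, -16, 8, 48.

48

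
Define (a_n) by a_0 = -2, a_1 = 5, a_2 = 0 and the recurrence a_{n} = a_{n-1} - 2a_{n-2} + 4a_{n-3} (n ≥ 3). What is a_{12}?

The ordinary generating function has denominator 1 - y + 2y^2 - 4y^3.
Iterating the recurrence: a_0,…,a_{12} = -2, 5, 0, -18, 2, 38, -38, -106, 122, 182, -486, -362, 1338.

1338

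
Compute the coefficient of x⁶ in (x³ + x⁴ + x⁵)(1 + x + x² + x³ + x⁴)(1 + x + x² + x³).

(x³ + x⁴ + x⁵) has coefficients 0,0,0,1,1,1 for degrees 0…5.
(1 + x + x² + x³ + x⁴) has coefficients 1,1,1,1,1,0,0 for degrees 0…6.
Finally multiplying by (1 + x + x² + x³), the product of all factors after the first has coefficients 1,2,3,4,4,3,2 for degrees 0…6.
[x⁶] = 1·4 + 1·3 + 1·2 = 9.

9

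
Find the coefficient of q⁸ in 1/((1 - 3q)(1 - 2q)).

19171

The denominator gives the recurrence a_n = 5a_(n−1) − 6a_(n−2) for n ≥ 2; the numerator fixes a_0 = 1, a_1 = 5.
Iterating: 1, 5, 19, 65, 211, 665, 2059, 6305, 19171, so a_8 = 19171.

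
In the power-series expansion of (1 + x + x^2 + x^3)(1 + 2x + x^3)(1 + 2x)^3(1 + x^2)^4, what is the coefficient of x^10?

911

(1 + x + x^2 + x^3) has coefficients 1,1,1,1 for degrees 0…3.
(1 + 2x + x^3) has coefficients 1,2,0,1,0,0,0,0,0,0,0 for degrees 0…10.
Multiplying by (1 + 2x)^3 gives running coefficients 1,8,24,33,22,12,8,0,0,0,0 for degrees 0…10.
Finally multiplying by (1 + x^2)^4, the product of all factors after the first has coefficients 1,8,28,65,124,192,244,278,261,212,160 for degrees 0…10.
[x^10] = 1·160 + 1·212 + 1·261 + 1·278 = 911.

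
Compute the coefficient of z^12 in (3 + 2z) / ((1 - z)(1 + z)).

3

Partial fractions give a closed form: a_n = (5/2)·1^n + (1/2)·(-1)^n.
At n = 12: a_12 = 3.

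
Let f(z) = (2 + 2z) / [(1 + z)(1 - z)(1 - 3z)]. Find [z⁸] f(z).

Partial fractions give a closed form: a_n = (-1)·1^n + (3)·3^n.
At n = 8: a_8 = 19682.

19682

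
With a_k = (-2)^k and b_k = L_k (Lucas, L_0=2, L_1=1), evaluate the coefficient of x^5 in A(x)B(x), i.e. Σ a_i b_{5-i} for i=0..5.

Write out a_i and b_{5-i} for i = 0,…,5 and sum the products.
Σ = 1·11 − 2·7 + 4·4 − 8·3 + 16·1 − 32·2 = -59.

-59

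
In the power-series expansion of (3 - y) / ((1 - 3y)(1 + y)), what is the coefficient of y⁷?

Partial fractions give a closed form: a_n = (2)·3^n + (1)·(-1)^n.
At n = 7: a_7 = 4373.

4373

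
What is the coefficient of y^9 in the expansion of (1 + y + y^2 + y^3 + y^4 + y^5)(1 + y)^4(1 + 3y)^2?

130

(1 + y + y^2 + y^3 + y^4 + y^5) has coefficients 1,1,1,1,1,1 for degrees 0…5.
(1 + y)^4 has coefficients 1,4,6,4,1,0,0,0,0,0 for degrees 0…9.
Finally multiplying by (1 + 3y)^2, the product of all factors after the first has coefficients 1,10,39,76,79,42,9,0,0,0 for degrees 0…9.
[y^9] = 1·0 + 1·0 + 1·0 + 1·9 + 1·42 + 1·79 = 130.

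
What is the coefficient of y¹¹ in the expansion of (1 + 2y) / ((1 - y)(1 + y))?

2

The denominator gives the recurrence a_n = a_(n−2) for n ≥ 2; the numerator fixes a_0 = 1, a_1 = 2.
Iterating: 1, 2, 1, 2, 1, 2, 1, 2, 1, 2, 1, 2, so a_11 = 2.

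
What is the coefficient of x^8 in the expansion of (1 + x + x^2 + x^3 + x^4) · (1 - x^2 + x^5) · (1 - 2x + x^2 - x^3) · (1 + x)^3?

2

(1 + x + x^2 + x^3 + x^4) has coefficients 1,1,1,1,1 for degrees 0…4.
(1 - x^2 + x^5) has coefficients 1,0,-1,0,0,1,0,0,0 for degrees 0…8.
Multiplying by (1 - 2x + x^2 - x^3) gives running coefficients 1,-2,0,1,-1,2,-2,1,-1 for degrees 0…8.
Finally multiplying by (1 + x)^3, the product of all factors after the first has coefficients 1,1,-3,-4,0,2,2,0,-2 for degrees 0…8.
[x^8] = 1·(-2) + 1·0 + 1·2 + 1·2 + 1·0 = 2.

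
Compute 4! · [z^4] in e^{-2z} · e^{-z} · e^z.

The EGF product rule gives c_4 = Σ_{k_1+k_2+k_3=4} C(4; k_1,k_2,k_3) · ∏ g_i(k_i), where e^{-2z} gives (-2)^k; e^{-z} gives (-1)^k; e^z gives (1)^k.
g_1(k) for k = 0…4: 1, -2, 4, -8, 16.
g_2(k) for k = 0…4: 1, -1, 1, -1, 1.
g_3(k) for k = 0…4: 1, 1, 1, 1, 1.
First combine the last two factors: h(k) = Σ_j C(k,j)·g_2(j)·g_3(k−j) for k = 0…4: 1, 0, 0, 0, 0.
c_4 = Σ_k C(4,k)·g_1(k)·h(4−k) = 1·16·1 = 16.

16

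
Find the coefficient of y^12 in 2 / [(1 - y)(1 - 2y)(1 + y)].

Partial fractions give a closed form: a_n = (-1)·1^n + (8/3)·2^n + (1/3)·(-1)^n.
At n = 12: a_12 = 10922.

10922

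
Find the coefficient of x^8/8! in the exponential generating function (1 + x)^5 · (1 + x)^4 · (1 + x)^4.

The EGF product rule gives c_8 = Σ_{k_1+k_2+k_3=8} C(8; k_1,k_2,k_3) · ∏ g_i(k_i), where (1+x)^5 gives the falling factorial (5)_k; (1+x)^4 gives the falling factorial (4)_k; (1+x)^4 gives the falling factorial (4)_k.
g_1(k) for k = 0…8: 1, 5, 20, 60, 120, 120, 0, 0, 0.
g_2(k) for k = 0…8: 1, 4, 12, 24, 24, 0, 0, 0, 0.
g_3(k) for k = 0…8: 1, 4, 12, 24, 24, 0, 0, 0, 0.
First combine the last two factors: h(k) = Σ_j C(k,j)·g_2(j)·g_3(k−j) for k = 0…8: 1, 8, 56, 336, 1680, 6720, 20160, 40320, 40320.
c_8 = Σ_k C(8,k)·g_1(k)·h(8−k) = 1·1·40320 + 8·5·40320 + 28·20·20160 + 56·60·6720 + 70·120·1680 + 56·120·336 = 40320 + 1612800 + 11289600 + 22579200 + 14112000 + 2257920 = 51891840.

51891840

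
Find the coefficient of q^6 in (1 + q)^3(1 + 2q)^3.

8

(1 + q)^3 has coefficients 1,3,3,1 for degrees 0…3.
(1 + 2q)^3 has coefficients 1,6,12,8,0,0,0 for degrees 0…6.
[q^6] = 1·0 + 3·0 + 3·0 + 1·8 = 8.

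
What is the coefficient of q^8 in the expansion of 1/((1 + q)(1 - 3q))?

Partial fractions give a closed form: a_n = (1/4)·(-1)^n + (3/4)·3^n.
At n = 8: a_8 = 4921.

4921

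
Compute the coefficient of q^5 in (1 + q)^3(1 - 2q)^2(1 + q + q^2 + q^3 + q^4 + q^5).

(1 + q)^3 has coefficients 1,3,3,1 for degrees 0…3.
(1 - 2q)^2 has coefficients 1,-4,4,0,0,0 for degrees 0…5.
Finally multiplying by (1 + q + q^2 + q^3 + q^4 + q^5), the product of all factors after the first has coefficients 1,-3,1,1,1,1 for degrees 0…5.
[q^5] = 1·1 + 3·1 + 3·1 + 1·1 = 8.

8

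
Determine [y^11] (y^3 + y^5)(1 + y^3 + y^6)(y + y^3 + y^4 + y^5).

2

(y^3 + y^5) has coefficients 0,0,0,1,0,1 for degrees 0…5.
(1 + y^3 + y^6) has coefficients 1,0,0,1,0,0,1,0,0,0,0,0 for degrees 0…11.
Finally multiplying by (y + y^3 + y^4 + y^5), the product of all factors after the first has coefficients 0,1,0,1,2,1,1,2,1,1,1,1 for degrees 0…11.
[y^11] = 1·1 + 1·1 = 2.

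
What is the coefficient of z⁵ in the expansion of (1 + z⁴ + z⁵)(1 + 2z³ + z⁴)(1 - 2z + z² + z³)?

(1 + z⁴ + z⁵) has coefficients 1,0,0,0,1,1 for degrees 0…5.
(1 + 2z³ + z⁴) has coefficients 1,0,0,2,1,0 for degrees 0…5.
Finally multiplying by (1 - 2z + z² + z³), the product of all factors after the first has coefficients 1,-2,1,3,-3,0 for degrees 0…5.
[z⁵] = 1·0 + 1·(-2) + 1·1 = -1.

-1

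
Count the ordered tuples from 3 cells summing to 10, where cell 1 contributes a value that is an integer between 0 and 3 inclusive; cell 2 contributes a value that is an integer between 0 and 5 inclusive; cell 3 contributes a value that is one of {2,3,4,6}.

10

The generating function for the choices is (1 + z + z² + z³)·(1 + z + z² + z³ + z⁴ + z⁵)·(z² + z³ + z⁴ + z⁶); the count is [z¹⁰].
(1 + z + z² + z³) has coefficients 1,1,1,1 for degrees 0…3.
(1 + z + z² + z³ + z⁴ + z⁵) has coefficients 1,1,1,1,1,1,0,0,0,0,0 for degrees 0…10.
Finally multiplying by (z² + z³ + z⁴ + z⁶), the product of all factors after the first has coefficients 0,0,1,2,3,3,4,4,3,2,1 for degrees 0…10.
[z¹⁰] = 1·1 + 1·2 + 1·3 + 1·4 = 10.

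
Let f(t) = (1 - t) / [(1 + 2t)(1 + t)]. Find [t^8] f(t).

Partial fractions give a closed form: a_n = (3)·(-2)^n + (-2)·(-1)^n.
At n = 8: a_8 = 766.

766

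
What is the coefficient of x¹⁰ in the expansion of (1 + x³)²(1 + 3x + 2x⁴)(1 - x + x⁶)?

10

(1 + x³)² has coefficients 1,0,0,2,0,0,1 for degrees 0…6.
(1 + 3x + 2x⁴) has coefficients 1,3,0,0,2,0,0,0,0,0,0 for degrees 0…10.
Finally multiplying by (1 - x + x⁶), the product of all factors after the first has coefficients 1,2,-3,0,2,-2,1,3,0,0,2 for degrees 0…10.
[x¹⁰] = 1·2 + 2·3 + 1·2 = 10.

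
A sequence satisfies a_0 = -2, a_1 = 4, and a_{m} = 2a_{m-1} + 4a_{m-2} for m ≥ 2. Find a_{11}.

139264

The ordinary generating function has denominator 1 - 2q - 4q^2.
Iterating the recurrence: a_0,…,a_{11} = -2, 4, 0, 16, 32, 128, 384, 1280, 4096, 13312, 43008, 139264.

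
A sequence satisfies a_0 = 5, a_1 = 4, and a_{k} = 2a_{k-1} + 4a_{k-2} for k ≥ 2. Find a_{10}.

286720

The ordinary generating function has denominator 1 - 2x - 4x^2.
Iterating the recurrence: a_0,…,a_{10} = 5, 4, 28, 72, 256, 800, 2624, 8448, 27392, 88576, 286720.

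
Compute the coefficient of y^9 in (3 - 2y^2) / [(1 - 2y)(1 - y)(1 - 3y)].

240918

Partial fractions give a closed form: a_n = (-10)·2^n + (1/2)·1^n + (25/2)·3^n.
At n = 9: a_9 = 240918.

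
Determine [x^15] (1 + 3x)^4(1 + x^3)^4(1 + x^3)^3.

(1 + 3x)^4 has coefficients 1,12,54,108,81 for degrees 0…4.
(1 + x^3)^4 has coefficients 1,0,0,4,0,0,6,0,0,4,0,0,1,0,0,0 for degrees 0…15.
Finally multiplying by (1 + x^3)^3, the product of all factors after the first has coefficients 1,0,0,7,0,0,21,0,0,35,0,0,35,0,0,21 for degrees 0…15.
[x^15] = 1·21 + 12·0 + 54·0 + 108·35 + 81·0 = 3801.

3801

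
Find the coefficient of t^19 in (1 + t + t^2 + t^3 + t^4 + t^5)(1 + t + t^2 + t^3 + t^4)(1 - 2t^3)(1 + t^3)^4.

-31

(1 + t + t^2 + t^3 + t^4 + t^5) has coefficients 1,1,1,1,1,1 for degrees 0…5.
(1 + t + t^2 + t^3 + t^4) has coefficients 1,1,1,1,1,0,0,0,0,0,0,0,0,0,0,0,0,0,0,0 for degrees 0…19.
Multiplying by (1 - 2t^3) gives running coefficients 1,1,1,-1,-1,-2,-2,-2,0,0,0,0,0,0,0,0,0,0,0,0 for degrees 0…19.
Finally multiplying by (1 + t^3)^4, the product of all factors after the first has coefficients 1,1,1,3,3,2,0,0,-2,-10,-10,-8,-15,-15,-7,-9,-9,-2,-2,-2 for degrees 0…19.
[t^19] = 1·(-2) + 1·(-2) + 1·(-2) + 1·(-9) + 1·(-9) + 1·(-7) = -31.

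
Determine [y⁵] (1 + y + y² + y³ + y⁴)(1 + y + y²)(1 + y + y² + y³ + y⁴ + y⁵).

(1 + y + y² + y³ + y⁴) has coefficients 1,1,1,1,1 for degrees 0…4.
(1 + y + y²) has coefficients 1,1,1,0,0,0 for degrees 0…5.
Finally multiplying by (1 + y + y² + y³ + y⁴ + y⁵), the product of all factors after the first has coefficients 1,2,3,3,3,3 for degrees 0…5.
[y⁵] = 1·3 + 1·3 + 1·3 + 1·3 + 1·2 = 14.

14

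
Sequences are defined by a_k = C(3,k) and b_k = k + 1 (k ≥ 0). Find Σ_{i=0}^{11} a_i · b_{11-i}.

84

This is [x^11] in the product of the two ordinary generating functions.
Σ = 1·12 + 3·11 + 3·10 + 1·9 + 0·8 + 0·7 + 0·6 + 0·5 + 0·4 + 0·3 + 0·2 + 0·1 = 84.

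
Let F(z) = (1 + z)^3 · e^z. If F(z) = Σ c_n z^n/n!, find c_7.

358

The EGF product rule gives c_7 = Σ_{k_1+k_2=7} C(7; k_1,k_2) · ∏ g_i(k_i), where (1+z)^3 gives the falling factorial (3)_k; e^z gives (1)^k.
g_1(k) for k = 0…7: 1, 3, 6, 6, 0, 0, 0, 0.
g_2(k) for k = 0…7: 1, 1, 1, 1, 1, 1, 1, 1.
c_7 = Σ_k C(7,k)·g_1(k)·g_2(7−k) = 1·1·1 + 7·3·1 + 21·6·1 + 35·6·1 = 1 + 21 + 126 + 210 = 358.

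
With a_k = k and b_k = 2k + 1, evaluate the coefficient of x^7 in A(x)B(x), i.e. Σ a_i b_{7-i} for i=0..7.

140

This is [x^7] in the product of the two ordinary generating functions.
Σ = 0·15 + 1·13 + 2·11 + 3·9 + 4·7 + 5·5 + 6·3 + 7·1 = 140.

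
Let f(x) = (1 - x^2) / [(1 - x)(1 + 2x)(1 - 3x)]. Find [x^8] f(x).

5300

Partial fractions give a closed form: a_n = (1/5)·(-2)^n + (4/5)·3^n.
At n = 8: a_8 = 5300.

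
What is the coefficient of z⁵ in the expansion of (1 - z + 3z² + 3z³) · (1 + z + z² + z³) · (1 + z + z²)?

(1 - z + 3z² + 3z³) has coefficients 1,-1,3,3 for degrees 0…3.
(1 + z + z² + z³) has coefficients 1,1,1,1,0,0 for degrees 0…5.
Finally multiplying by (1 + z + z²), the product of all factors after the first has coefficients 1,2,3,3,2,1 for degrees 0…5.
[z⁵] = 1·1 − 1·2 + 3·3 + 3·3 = 17.

17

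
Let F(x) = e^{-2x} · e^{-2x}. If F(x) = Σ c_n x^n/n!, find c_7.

-16384

The EGF product rule gives c_7 = Σ_{k_1+k_2=7} C(7; k_1,k_2) · ∏ g_i(k_i), where e^{-2x} gives (-2)^k; e^{-2x} gives (-2)^k.
g_1(k) for k = 0…7: 1, -2, 4, -8, 16, -32, 64, -128.
g_2(k) for k = 0…7: 1, -2, 4, -8, 16, -32, 64, -128.
c_7 = Σ_k C(7,k)·g_1(k)·g_2(7−k) = 1·1·(-128) + 7·(-2)·64 + 21·4·(-32) + 35·(-8)·16 + 35·16·(-8) + 21·(-32)·4 + 7·64·(-2) + 1·(-128)·1 = −128 − 896 − 2688 − 4480 − 4480 − 2688 − 896 − 128 = -16384.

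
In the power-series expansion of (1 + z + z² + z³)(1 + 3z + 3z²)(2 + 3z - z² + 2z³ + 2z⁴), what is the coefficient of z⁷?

(1 + z + z² + z³) has coefficients 1,1,1,1 for degrees 0…3.
(1 + 3z + 3z²) has coefficients 1,3,3,0,0,0,0,0 for degrees 0…7.
Finally multiplying by (2 + 3z - z² + 2z³ + 2z⁴), the product of all factors after the first has coefficients 2,9,14,8,5,12,6,0 for degrees 0…7.
[z⁷] = 1·0 + 1·6 + 1·12 + 1·5 = 23.

23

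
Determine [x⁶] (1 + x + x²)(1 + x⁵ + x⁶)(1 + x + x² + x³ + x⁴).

(1 + x + x²) has coefficients 1,1,1 for degrees 0…2.
(1 + x⁵ + x⁶) has coefficients 1,0,0,0,0,1,1 for degrees 0…6.
Finally multiplying by (1 + x + x² + x³ + x⁴), the product of all factors after the first has coefficients 1,1,1,1,1,1,2 for degrees 0…6.
[x⁶] = 1·2 + 1·1 + 1·1 = 4.

4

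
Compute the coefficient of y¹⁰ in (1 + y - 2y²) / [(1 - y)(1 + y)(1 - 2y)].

Partial fractions give a closed form: a_n = (-1/3)·(-1)^n + (4/3)·2^n.
At n = 10: a_10 = 1365.

1365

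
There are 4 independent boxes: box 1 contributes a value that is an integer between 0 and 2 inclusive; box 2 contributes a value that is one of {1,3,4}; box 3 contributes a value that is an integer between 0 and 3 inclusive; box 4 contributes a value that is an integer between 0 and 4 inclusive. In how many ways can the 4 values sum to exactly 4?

The generating function for the choices is (1 + z + z^2)·(z + z^3 + z^4)·(1 + z + z^2 + z^3)·(1 + z + z^2 + z^3 + z^4); the count is [z^4].
(1 + z + z^2) has coefficients 1,1,1 for degrees 0…2.
(z + z^3 + z^4) has coefficients 0,1,0,1,1 for degrees 0…4.
Multiplying by (1 + z + z^2 + z^3) gives running coefficients 0,1,1,2,3 for degrees 0…4.
Finally multiplying by (1 + z + z^2 + z^3 + z^4), the product of all factors after the first has coefficients 0,1,2,4,7 for degrees 0…4.
[z^4] = 1·7 + 1·4 + 1·2 = 13.

13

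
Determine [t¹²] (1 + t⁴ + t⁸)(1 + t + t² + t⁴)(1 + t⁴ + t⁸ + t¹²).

6

(1 + t⁴ + t⁸) has coefficients 1,0,0,0,1,0,0,0,1 for degrees 0…8.
(1 + t + t² + t⁴) has coefficients 1,1,1,0,1,0,0,0,0,0,0,0,0 for degrees 0…12.
Finally multiplying by (1 + t⁴ + t⁸ + t¹²), the product of all factors after the first has coefficients 1,1,1,0,2,1,1,0,2,1,1,0,2 for degrees 0…12.
[t¹²] = 1·2 + 1·2 + 1·2 = 6.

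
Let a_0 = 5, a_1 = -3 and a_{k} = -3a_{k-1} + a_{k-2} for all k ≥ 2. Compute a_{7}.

-5367

The ordinary generating function has denominator 1 + 3x - x^2.
Iterating the recurrence: a_0,…,a_{7} = 5, -3, 14, -45, 149, -492, 1625, -5367.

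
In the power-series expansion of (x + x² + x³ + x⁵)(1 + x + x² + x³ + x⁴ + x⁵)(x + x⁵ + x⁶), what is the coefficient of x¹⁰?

(x + x² + x³ + x⁵) has coefficients 0,1,1,1,0,1 for degrees 0…5.
(1 + x + x² + x³ + x⁴ + x⁵) has coefficients 1,1,1,1,1,1,0,0,0,0,0 for degrees 0…10.
Finally multiplying by (x + x⁵ + x⁶), the product of all factors after the first has coefficients 0,1,1,1,1,2,3,2,2,2,2 for degrees 0…10.
[x¹⁰] = 1·2 + 1·2 + 1·2 + 1·2 = 8.

8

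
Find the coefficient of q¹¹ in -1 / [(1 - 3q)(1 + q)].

-132860

The denominator gives the recurrence a_n = 2a_(n−1) + 3a_(n−2) for n ≥ 2; the numerator fixes a_0 = -1, a_1 = -2.
Iterating: -1, -2, -7, -20, -61, -182, -547, -1640, -4921, -14762, -44287, -132860, so a_11 = -132860.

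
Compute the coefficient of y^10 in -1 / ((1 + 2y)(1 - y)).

-683

Partial fractions give a closed form: a_n = (-2/3)·(-2)^n + (-1/3)·1^n.
At n = 10: a_10 = -683.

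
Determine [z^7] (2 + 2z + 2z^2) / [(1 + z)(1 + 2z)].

-382

The denominator gives the recurrence a_n = −3a_(n−1) − 2a_(n−2) for n ≥ 3; the numerator fixes a_0 = 2, a_1 = -4, a_2 = 10.
Iterating: 2, -4, 10, -22, 46, -94, 190, -382, so a_7 = -382.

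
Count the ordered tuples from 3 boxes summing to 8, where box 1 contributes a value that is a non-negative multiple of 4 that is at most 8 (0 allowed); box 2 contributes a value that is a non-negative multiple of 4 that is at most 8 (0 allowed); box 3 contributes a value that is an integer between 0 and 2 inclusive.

The generating function for the choices is (1 + q^4 + q^8)·(1 + q^4 + q^8)·(1 + q + q^2); the count is [q^8].
(1 + q^4 + q^8) has coefficients 1,0,0,0,1,0,0,0,1 for degrees 0…8.
(1 + q^4 + q^8) has coefficients 1,0,0,0,1,0,0,0,1 for degrees 0…8.
Finally multiplying by (1 + q + q^2), the product of all factors after the first has coefficients 1,1,1,0,1,1,1,0,1 for degrees 0…8.
[q^8] = 1·1 + 1·1 + 1·1 = 3.

3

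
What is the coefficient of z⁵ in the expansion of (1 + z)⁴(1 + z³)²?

(1 + z)⁴ has coefficients 1,4,6,4,1 for degrees 0…4.
(1 + z³)² has coefficients 1,0,0,2,0,0 for degrees 0…5.
[z⁵] = 1·0 + 4·0 + 6·2 + 4·0 + 1·0 = 12.

12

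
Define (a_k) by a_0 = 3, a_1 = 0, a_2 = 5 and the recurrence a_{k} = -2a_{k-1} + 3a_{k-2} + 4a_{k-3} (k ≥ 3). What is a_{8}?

The ordinary generating function has denominator 1 + 2t - 3t^2 - 4t^3.
Iterating the recurrence: a_0,…,a_{8} = 3, 0, 5, 2, 11, 4, 33, -10, 135.

135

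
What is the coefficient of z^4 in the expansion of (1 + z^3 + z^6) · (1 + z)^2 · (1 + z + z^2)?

4

(1 + z^3 + z^6) has coefficients 1,0,0,1,0 for degrees 0…4.
(1 + z)^2 has coefficients 1,2,1,0,0 for degrees 0…4.
Finally multiplying by (1 + z + z^2), the product of all factors after the first has coefficients 1,3,4,3,1 for degrees 0…4.
[z^4] = 1·1 + 1·3 = 4.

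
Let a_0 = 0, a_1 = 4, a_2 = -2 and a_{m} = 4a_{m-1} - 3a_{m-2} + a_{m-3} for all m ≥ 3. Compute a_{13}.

-2136498

The ordinary generating function has denominator 1 - 4q + 3q^2 - q^3.
Iterating the recurrence: a_0,…,a_{13} = 0, 4, -2, -20, -70, -222, -698, -2196, -6912, -21758, -68492, -215606, -678706, -2136498.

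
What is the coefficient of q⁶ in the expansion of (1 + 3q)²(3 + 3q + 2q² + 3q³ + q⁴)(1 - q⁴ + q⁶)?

(1 + 3q)² has coefficients 1,6,9 for degrees 0…2.
(3 + 3q + 2q² + 3q³ + q⁴) has coefficients 3,3,2,3,1,0,0 for degrees 0…6.
Finally multiplying by (1 - q⁴ + q⁶), the product of all factors after the first has coefficients 3,3,2,3,-2,-3,1 for degrees 0…6.
[q⁶] = 1·1 + 6·(-3) + 9·(-2) = -35.

-35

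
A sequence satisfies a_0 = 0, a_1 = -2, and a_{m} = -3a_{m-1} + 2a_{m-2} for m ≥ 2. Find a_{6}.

The ordinary generating function has denominator 1 + 3t - 2t^2.
Iterating the recurrence: a_0,…,a_{6} = 0, -2, 6, -22, 78, -278, 990.

990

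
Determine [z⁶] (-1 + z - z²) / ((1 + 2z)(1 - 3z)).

The denominator gives the recurrence a_n = a_(n−1) + 6a_(n−2) for n ≥ 3; the numerator fixes a_0 = -1, a_1 = 0, a_2 = -7.
Iterating: -1, 0, -7, -7, -49, -91, -385, so a_6 = -385.

-385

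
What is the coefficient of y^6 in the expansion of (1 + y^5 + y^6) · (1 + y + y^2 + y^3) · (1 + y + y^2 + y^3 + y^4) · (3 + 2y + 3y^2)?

(1 + y^5 + y^6) has coefficients 1,0,0,0,0,1,1 for degrees 0…6.
(1 + y + y^2 + y^3) has coefficients 1,1,1,1,0,0,0 for degrees 0…6.
Multiplying by (1 + y + y^2 + y^3 + y^4) gives running coefficients 1,2,3,4,4,3,2 for degrees 0…6.
Finally multiplying by (3 + 2y + 3y^2), the product of all factors after the first has coefficients 3,8,16,24,29,29,24 for degrees 0…6.
[y^6] = 1·24 + 1·8 + 1·3 = 35.

35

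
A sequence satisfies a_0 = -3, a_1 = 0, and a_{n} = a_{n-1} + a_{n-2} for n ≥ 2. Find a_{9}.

The ordinary generating function has denominator 1 - z - z^2.
Iterating the recurrence: a_0,…,a_{9} = -3, 0, -3, -3, -6, -9, -15, -24, -39, -63.

-63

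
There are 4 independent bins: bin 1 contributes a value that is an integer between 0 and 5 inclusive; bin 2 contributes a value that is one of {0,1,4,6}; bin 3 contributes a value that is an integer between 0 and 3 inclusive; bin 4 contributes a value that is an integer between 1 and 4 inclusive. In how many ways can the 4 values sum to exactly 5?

The generating function for the choices is (1 + z + z^2 + z^3 + z^4 + z^5)·(1 + z + z^4 + z^6)·(1 + z + z^2 + z^3)·(z + z^2 + z^3 + z^4); the count is [z^5].
(1 + z + z^2 + z^3 + z^4 + z^5) has coefficients 1,1,1,1,1,1 for degrees 0…5.
(1 + z + z^4 + z^6) has coefficients 1,1,0,0,1,0 for degrees 0…5.
Multiplying by (1 + z + z^2 + z^3) gives running coefficients 1,2,2,2,2,1 for degrees 0…5.
Finally multiplying by (z + z^2 + z^3 + z^4), the product of all factors after the first has coefficients 0,1,3,5,7,8 for degrees 0…5.
[z^5] = 1·8 + 1·7 + 1·5 + 1·3 + 1·1 + 1·0 = 24.

24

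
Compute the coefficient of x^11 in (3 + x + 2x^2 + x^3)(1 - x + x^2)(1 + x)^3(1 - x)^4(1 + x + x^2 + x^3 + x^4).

(3 + x + 2x^2 + x^3) has coefficients 3,1,2,1 for degrees 0…3.
(1 - x + x^2) has coefficients 1,-1,1,0,0,0,0,0,0,0,0,0 for degrees 0…11.
Multiplying by (1 + x)^3 gives running coefficients 1,2,1,1,2,1,0,0,0,0,0,0 for degrees 0…11.
Multiplying by (1 - x)^4 gives running coefficients 1,-2,-1,5,-3,-3,5,-1,-2,1,0,0 for degrees 0…11.
Finally multiplying by (1 + x + x^2 + x^3 + x^4), the product of all factors after the first has coefficients 1,-1,-2,3,0,-4,3,3,-4,0,3,-2 for degrees 0…11.
[x^11] = 3·(-2) + 1·3 + 2·0 + 1·(-4) = -7.

-7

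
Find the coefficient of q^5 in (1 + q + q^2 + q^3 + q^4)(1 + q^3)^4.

4

(1 + q + q^2 + q^3 + q^4) has coefficients 1,1,1,1,1 for degrees 0…4.
(1 + q^3)^4 has coefficients 1,0,0,4,0,0 for degrees 0…5.
[q^5] = 1·0 + 1·0 + 1·4 + 1·0 + 1·0 = 4.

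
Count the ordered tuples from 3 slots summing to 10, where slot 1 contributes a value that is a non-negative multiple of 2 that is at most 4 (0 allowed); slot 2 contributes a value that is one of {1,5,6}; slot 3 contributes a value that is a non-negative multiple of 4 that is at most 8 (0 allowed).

2

The generating function for the choices is (1 + y^2 + y^4)·(y + y^5 + y^6)·(1 + y^4 + y^8); the count is [y^10].
(1 + y^2 + y^4) has coefficients 1,0,1,0,1 for degrees 0…4.
(y + y^5 + y^6) has coefficients 0,1,0,0,0,1,1,0,0,0,0 for degrees 0…10.
Finally multiplying by (1 + y^4 + y^8), the product of all factors after the first has coefficients 0,1,0,0,0,2,1,0,0,2,1 for degrees 0…10.
[y^10] = 1·1 + 1·0 + 1·1 = 2.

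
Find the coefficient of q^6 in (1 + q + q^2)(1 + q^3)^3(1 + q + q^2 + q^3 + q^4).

(1 + q + q^2) has coefficients 1,1,1 for degrees 0…2.
(1 + q^3)^3 has coefficients 1,0,0,3,0,0,3 for degrees 0…6.
Finally multiplying by (1 + q + q^2 + q^3 + q^4), the product of all factors after the first has coefficients 1,1,1,4,4,3,6 for degrees 0…6.
[q^6] = 1·6 + 1·3 + 1·4 = 13.

13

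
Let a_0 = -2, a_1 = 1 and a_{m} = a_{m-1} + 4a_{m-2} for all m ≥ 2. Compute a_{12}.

The ordinary generating function has denominator 1 - t - 4t^2.
Iterating the recurrence: a_0,…,a_{12} = -2, 1, -7, -3, -31, -43, -167, -339, -1007, -2363, -6391, -15843, -41407.

-41407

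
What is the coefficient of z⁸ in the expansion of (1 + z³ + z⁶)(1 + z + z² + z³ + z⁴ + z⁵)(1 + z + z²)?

6

(1 + z³ + z⁶) has coefficients 1,0,0,1,0,0,1 for degrees 0…6.
(1 + z + z² + z³ + z⁴ + z⁵) has coefficients 1,1,1,1,1,1,0,0,0 for degrees 0…8.
Finally multiplying by (1 + z + z²), the product of all factors after the first has coefficients 1,2,3,3,3,3,2,1,0 for degrees 0…8.
[z⁸] = 1·0 + 1·3 + 1·3 = 6.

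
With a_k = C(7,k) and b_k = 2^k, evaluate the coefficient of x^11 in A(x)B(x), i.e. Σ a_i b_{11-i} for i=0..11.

34992

This is [x^11] in the product of the two ordinary generating functions.
Σ = 1·2048 + 7·1024 + 21·512 + 35·256 + 35·128 + 21·64 + 7·32 + 1·16 + 0·8 + 0·4 + 0·2 + 0·1 = 34992.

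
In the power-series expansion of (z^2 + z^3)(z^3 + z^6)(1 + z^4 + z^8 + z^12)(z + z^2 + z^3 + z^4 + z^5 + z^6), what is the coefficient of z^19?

7

(z^2 + z^3) has coefficients 0,0,1,1 for degrees 0…3.
(z^3 + z^6) has coefficients 0,0,0,1,0,0,1,0,0,0,0,0,0,0,0,0,0,0,0,0 for degrees 0…19.
Multiplying by (1 + z^4 + z^8 + z^12) gives running coefficients 0,0,0,1,0,0,1,1,0,0,1,1,0,0,1,1,0,0,1,0 for degrees 0…19.
Finally multiplying by (z + z^2 + z^3 + z^4 + z^5 + z^6), the product of all factors after the first has coefficients 0,0,0,0,1,1,1,2,3,3,2,3,4,3,2,3,4,3,2,3 for degrees 0…19.
[z^19] = 1·3 + 1·4 = 7.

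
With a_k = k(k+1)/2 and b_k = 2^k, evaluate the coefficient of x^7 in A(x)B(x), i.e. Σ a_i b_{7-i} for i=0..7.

466

Write out a_i and b_{7-i} for i = 0,…,7 and sum the products.
Σ = 0·128 + 1·64 + 3·32 + 6·16 + 10·8 + 15·4 + 21·2 + 28·1 = 466.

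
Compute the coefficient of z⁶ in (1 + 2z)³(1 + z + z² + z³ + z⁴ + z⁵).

26

(1 + 2z)³ has coefficients 1,6,12,8 for degrees 0…3.
(1 + z + z² + z³ + z⁴ + z⁵) has coefficients 1,1,1,1,1,1,0 for degrees 0…6.
[z⁶] = 1·0 + 6·1 + 12·1 + 8·1 = 26.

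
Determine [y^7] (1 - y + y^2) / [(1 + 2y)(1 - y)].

-149

The denominator gives the recurrence a_n = −a_(n−1) + 2a_(n−2) for n ≥ 3; the numerator fixes a_0 = 1, a_1 = -2, a_2 = 5.
Iterating: 1, -2, 5, -9, 19, -37, 75, -149, so a_7 = -149.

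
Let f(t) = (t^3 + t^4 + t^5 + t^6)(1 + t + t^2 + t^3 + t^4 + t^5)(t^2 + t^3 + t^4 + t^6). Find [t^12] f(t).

(t^3 + t^4 + t^5 + t^6) has coefficients 0,0,0,1,1,1,1 for degrees 0…6.
(1 + t + t^2 + t^3 + t^4 + t^5) has coefficients 1,1,1,1,1,1,0,0,0,0,0,0,0 for degrees 0…12.
Finally multiplying by (t^2 + t^3 + t^4 + t^6), the product of all factors after the first has coefficients 0,0,1,2,3,3,4,4,3,2,1,1,0 for degrees 0…12.
[t^12] = 1·2 + 1·3 + 1·4 + 1·4 = 13.

13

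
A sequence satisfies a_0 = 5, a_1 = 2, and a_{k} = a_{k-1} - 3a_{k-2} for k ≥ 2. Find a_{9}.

377

The ordinary generating function has denominator 1 - t + 3t^2.
Iterating the recurrence: a_0,…,a_{9} = 5, 2, -13, -19, 20, 77, 17, -214, -265, 377.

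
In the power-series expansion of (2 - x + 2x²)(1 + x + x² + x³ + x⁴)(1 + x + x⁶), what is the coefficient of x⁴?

6

(2 - x + 2x²) has coefficients 2,-1,2 for degrees 0…2.
(1 + x + x² + x³ + x⁴) has coefficients 1,1,1,1,1 for degrees 0…4.
Finally multiplying by (1 + x + x⁶), the product of all factors after the first has coefficients 1,2,2,2,2 for degrees 0…4.
[x⁴] = 2·2 − 1·2 + 2·2 = 6.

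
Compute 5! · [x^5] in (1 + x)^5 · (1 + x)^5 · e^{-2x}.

The EGF product rule gives c_5 = Σ_{k_1+k_2+k_3=5} C(5; k_1,k_2,k_3) · ∏ g_i(k_i), where (1+x)^5 gives the falling factorial (5)_k; (1+x)^5 gives the falling factorial (5)_k; e^{-2x} gives (-2)^k.
g_1(k) for k = 0…5: 1, 5, 20, 60, 120, 120.
g_2(k) for k = 0…5: 1, 5, 20, 60, 120, 120.
g_3(k) for k = 0…5: 1, -2, 4, -8, 16, -32.
First combine the last two factors: h(k) = Σ_j C(k,j)·g_2(j)·g_3(k−j) for k = 0…5: 1, 3, 4, -8, -24, 88.
c_5 = Σ_k C(5,k)·g_1(k)·h(5−k) = 1·1·88 + 5·5·(-24) + 10·20·(-8) + 10·60·4 + 5·120·3 + 1·120·1 = 88 − 600 − 1600 + 2400 + 1800 + 120 = 2208.

2208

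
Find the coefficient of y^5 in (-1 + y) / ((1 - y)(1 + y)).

The denominator gives the recurrence a_n = a_(n−2) for n ≥ 2; the numerator fixes a_0 = -1, a_1 = 1.
Iterating: -1, 1, -1, 1, -1, 1, so a_5 = 1.

1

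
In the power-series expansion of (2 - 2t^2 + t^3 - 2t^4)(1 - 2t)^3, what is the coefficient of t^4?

-32

(2 - 2t^2 + t^3 - 2t^4) has coefficients 2,0,-2,1,-2 for degrees 0…4.
(1 - 2t)^3 has coefficients 1,-6,12,-8,0 for degrees 0…4.
[t^4] = 2·0 − 2·12 + 1·(-6) − 2·1 = -32.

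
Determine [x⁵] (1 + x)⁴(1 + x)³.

(1 + x)⁴ has coefficients 1,4,6,4,1 for degrees 0…4.
(1 + x)³ has coefficients 1,3,3,1,0,0 for degrees 0…5.
[x⁵] = 1·0 + 4·0 + 6·1 + 4·3 + 1·3 = 21.

21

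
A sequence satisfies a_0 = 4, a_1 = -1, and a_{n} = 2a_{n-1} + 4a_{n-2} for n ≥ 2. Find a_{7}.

3264

The ordinary generating function has denominator 1 - 2x - 4x^2.
Iterating the recurrence: a_0,…,a_{7} = 4, -1, 14, 24, 104, 304, 1024, 3264.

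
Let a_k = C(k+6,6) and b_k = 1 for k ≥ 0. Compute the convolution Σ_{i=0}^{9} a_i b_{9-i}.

Write out a_i and b_{9-i} for i = 0,…,9 and sum the products.
Σ = 1·1 + 7·1 + 28·1 + 84·1 + 210·1 + 462·1 + 924·1 + 1716·1 + 3003·1 + 5005·1 = 11440.

11440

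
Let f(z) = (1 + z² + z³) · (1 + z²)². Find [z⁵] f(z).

(1 + z² + z³) has coefficients 1,0,1,1 for degrees 0…3.
(1 + z²)² has coefficients 1,0,2,0,1,0 for degrees 0…5.
[z⁵] = 1·0 + 1·0 + 1·2 = 2.

2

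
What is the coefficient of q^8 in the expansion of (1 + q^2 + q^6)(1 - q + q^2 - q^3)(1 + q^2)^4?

20

(1 + q^2 + q^6) has coefficients 1,0,1,0,0,0,1 for degrees 0…6.
(1 - q + q^2 - q^3) has coefficients 1,-1,1,-1,0,0,0,0,0 for degrees 0…8.
Finally multiplying by (1 + q^2)^4, the product of all factors after the first has coefficients 1,-1,5,-5,10,-10,10,-10,5 for degrees 0…8.
[q^8] = 1·5 + 1·10 + 1·5 = 20.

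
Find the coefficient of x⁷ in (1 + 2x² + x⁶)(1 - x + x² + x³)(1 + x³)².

2

(1 + 2x² + x⁶) has coefficients 1,0,2,0,0,0,1 for degrees 0…6.
(1 - x + x² + x³) has coefficients 1,-1,1,1,0,0,0,0 for degrees 0…7.
Finally multiplying by (1 + x³)², the product of all factors after the first has coefficients 1,-1,1,3,-2,2,3,-1 for degrees 0…7.
[x⁷] = 1·(-1) + 2·2 + 1·(-1) = 2.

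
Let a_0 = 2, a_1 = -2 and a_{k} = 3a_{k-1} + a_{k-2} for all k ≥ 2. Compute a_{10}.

The ordinary generating function has denominator 1 - 3z - z^2.
Iterating the recurrence: a_0,…,a_{10} = 2, -2, -4, -14, -46, -152, -502, -1658, -5476, -18086, -59734.

-59734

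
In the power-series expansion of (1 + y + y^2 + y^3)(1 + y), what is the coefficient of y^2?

2

(1 + y + y^2 + y^3) has coefficients 1,1,1 for degrees 0…2.
(1 + y) has coefficients 1,1,0 for degrees 0…2.
[y^2] = 1·0 + 1·1 + 1·1 = 2.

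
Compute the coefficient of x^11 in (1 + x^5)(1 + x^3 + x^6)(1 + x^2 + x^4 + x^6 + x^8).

3

(1 + x^5) has coefficients 1,0,0,0,0,1 for degrees 0…5.
(1 + x^3 + x^6) has coefficients 1,0,0,1,0,0,1,0,0,0,0,0 for degrees 0…11.
Finally multiplying by (1 + x^2 + x^4 + x^6 + x^8), the product of all factors after the first has coefficients 1,0,1,1,1,1,2,1,2,1,1,1 for degrees 0…11.
[x^11] = 1·1 + 1·2 = 3.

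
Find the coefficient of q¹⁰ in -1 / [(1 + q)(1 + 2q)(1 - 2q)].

-1365

Partial fractions give a closed form: a_n = (1/3)·(-1)^n + (-1)·(-2)^n + (-1/3)·2^n.
At n = 10: a_10 = -1365.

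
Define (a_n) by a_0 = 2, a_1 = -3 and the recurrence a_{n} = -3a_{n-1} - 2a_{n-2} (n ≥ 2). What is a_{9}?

-513

The ordinary generating function has denominator 1 + 3x + 2x^2.
Iterating the recurrence: a_0,…,a_{9} = 2, -3, 5, -9, 17, -33, 65, -129, 257, -513.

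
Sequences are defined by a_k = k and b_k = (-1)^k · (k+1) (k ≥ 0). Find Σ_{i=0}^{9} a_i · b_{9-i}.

5

This is [x^9] in the product of the two ordinary generating functions.
Σ = 0·(-10) + 1·9 + 2·(-8) + 3·7 + 4·(-6) + 5·5 + 6·(-4) + 7·3 + 8·(-2) + 9·1 = 5.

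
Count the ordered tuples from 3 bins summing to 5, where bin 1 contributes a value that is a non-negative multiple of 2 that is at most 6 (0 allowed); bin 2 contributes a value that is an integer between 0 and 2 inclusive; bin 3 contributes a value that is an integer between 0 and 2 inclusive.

The generating function for the choices is (1 + t² + t⁴ + t⁶)·(1 + t + t²)·(1 + t + t²); the count is [t⁵].
(1 + t² + t⁴ + t⁶) has coefficients 1,0,1,0,1,0 for degrees 0…5.
(1 + t + t²) has coefficients 1,1,1,0,0,0 for degrees 0…5.
Finally multiplying by (1 + t + t²), the product of all factors after the first has coefficients 1,2,3,2,1,0 for degrees 0…5.
[t⁵] = 1·0 + 1·2 + 1·2 = 4.

4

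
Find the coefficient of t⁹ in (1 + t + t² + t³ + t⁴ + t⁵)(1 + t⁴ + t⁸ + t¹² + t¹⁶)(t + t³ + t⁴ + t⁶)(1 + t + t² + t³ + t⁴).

26

(1 + t + t² + t³ + t⁴ + t⁵) has coefficients 1,1,1,1,1,1 for degrees 0…5.
(1 + t⁴ + t⁸ + t¹² + t¹⁶) has coefficients 1,0,0,0,1,0,0,0,1,0 for degrees 0…9.
Multiplying by (t + t³ + t⁴ + t⁶) gives running coefficients 0,1,0,1,1,1,1,1,1,1 for degrees 0…9.
Finally multiplying by (1 + t + t² + t³ + t⁴), the product of all factors after the first has coefficients 0,1,1,2,3,4,4,5,5,5 for degrees 0…9.
[t⁹] = 1·5 + 1·5 + 1·5 + 1·4 + 1·4 + 1·3 = 26.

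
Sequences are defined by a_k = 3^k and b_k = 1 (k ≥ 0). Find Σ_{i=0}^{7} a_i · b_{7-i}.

3280

This is [x^7] in the product of the two ordinary generating functions.
Σ = 1·1 + 3·1 + 9·1 + 27·1 + 81·1 + 243·1 + 729·1 + 2187·1 = 3280.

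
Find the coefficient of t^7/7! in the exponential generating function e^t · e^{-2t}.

-1

The EGF product rule gives c_7 = Σ_{k_1+k_2=7} C(7; k_1,k_2) · ∏ g_i(k_i), where e^t gives (1)^k; e^{-2t} gives (-2)^k.
g_1(k) for k = 0…7: 1, 1, 1, 1, 1, 1, 1, 1.
g_2(k) for k = 0…7: 1, -2, 4, -8, 16, -32, 64, -128.
c_7 = Σ_k C(7,k)·g_1(k)·g_2(7−k) = 1·1·(-128) + 7·1·64 + 21·1·(-32) + 35·1·16 + 35·1·(-8) + 21·1·4 + 7·1·(-2) + 1·1·1 = −128 + 448 − 672 + 560 − 280 + 84 − 14 + 1 = -1.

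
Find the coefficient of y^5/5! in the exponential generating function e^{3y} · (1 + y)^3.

3618

The EGF product rule gives c_5 = Σ_{k_1+k_2=5} C(5; k_1,k_2) · ∏ g_i(k_i), where e^{3y} gives (3)^k; (1+y)^3 gives the falling factorial (3)_k.
g_1(k) for k = 0…5: 1, 3, 9, 27, 81, 243.
g_2(k) for k = 0…5: 1, 3, 6, 6, 0, 0.
c_5 = Σ_k C(5,k)·g_1(k)·g_2(5−k) = 10·9·6 + 10·27·6 + 5·81·3 + 1·243·1 = 540 + 1620 + 1215 + 243 = 3618.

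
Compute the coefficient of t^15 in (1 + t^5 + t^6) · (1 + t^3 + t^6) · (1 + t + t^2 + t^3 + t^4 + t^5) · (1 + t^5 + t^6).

12

(1 + t^5 + t^6) has coefficients 1,0,0,0,0,1,1 for degrees 0…6.
(1 + t^3 + t^6) has coefficients 1,0,0,1,0,0,1,0,0,0,0,0,0,0,0,0 for degrees 0…15.
Multiplying by (1 + t + t^2 + t^3 + t^4 + t^5) gives running coefficients 1,1,1,2,2,2,2,2,2,1,1,1,0,0,0,0 for degrees 0…15.
Finally multiplying by (1 + t^5 + t^6), the product of all factors after the first has coefficients 1,1,1,2,2,3,4,4,5,5,5,5,4,4,3,2 for degrees 0…15.
[t^15] = 1·2 + 1·5 + 1·5 = 12.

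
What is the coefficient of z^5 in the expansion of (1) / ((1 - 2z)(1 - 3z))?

665

Partial fractions give a closed form: a_n = (-2)·2^n + (3)·3^n.
At n = 5: a_5 = 665.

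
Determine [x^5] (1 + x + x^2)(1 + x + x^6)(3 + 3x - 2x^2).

(1 + x + x^2) has coefficients 1,1,1 for degrees 0…2.
(1 + x + x^6) has coefficients 1,1,0,0,0,0 for degrees 0…5.
Finally multiplying by (3 + 3x - 2x^2), the product of all factors after the first has coefficients 3,6,1,-2,0,0 for degrees 0…5.
[x^5] = 1·0 + 1·0 + 1·(-2) = -2.

-2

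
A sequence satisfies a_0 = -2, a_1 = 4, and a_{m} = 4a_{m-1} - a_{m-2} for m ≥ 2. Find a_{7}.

The ordinary generating function has denominator 1 - 4q + q^2.
Iterating the recurrence: a_0,…,a_{7} = -2, 4, 18, 68, 254, 948, 3538, 13204.

13204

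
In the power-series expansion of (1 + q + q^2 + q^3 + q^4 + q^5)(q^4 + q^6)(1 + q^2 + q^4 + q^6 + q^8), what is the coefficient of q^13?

6

(1 + q + q^2 + q^3 + q^4 + q^5) has coefficients 1,1,1,1,1,1 for degrees 0…5.
(q^4 + q^6) has coefficients 0,0,0,0,1,0,1,0,0,0,0,0,0,0 for degrees 0…13.
Finally multiplying by (1 + q^2 + q^4 + q^6 + q^8), the product of all factors after the first has coefficients 0,0,0,0,1,0,2,0,2,0,2,0,2,0 for degrees 0…13.
[q^13] = 1·0 + 1·2 + 1·0 + 1·2 + 1·0 + 1·2 = 6.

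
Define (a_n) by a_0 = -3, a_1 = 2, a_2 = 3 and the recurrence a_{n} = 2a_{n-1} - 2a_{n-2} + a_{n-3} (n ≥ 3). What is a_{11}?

The ordinary generating function has denominator 1 - 2y + 2y^2 - y^3.
Iterating the recurrence: a_0,…,a_{11} = -3, 2, 3, -1, -6, -7, -3, 2, 3, -1, -6, -7.

-7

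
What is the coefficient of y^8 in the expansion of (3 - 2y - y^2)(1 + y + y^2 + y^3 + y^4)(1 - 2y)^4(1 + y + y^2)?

31

(3 - 2y - y^2) has coefficients 3,-2,-1 for degrees 0…2.
(1 + y + y^2 + y^3 + y^4) has coefficients 1,1,1,1,1,0,0,0,0 for degrees 0…8.
Multiplying by (1 - 2y)^4 gives running coefficients 1,-7,17,-15,1,0,8,-16,16 for degrees 0…8.
Finally multiplying by (1 + y + y^2), the product of all factors after the first has coefficients 1,-6,11,-5,3,-14,9,-8,8 for degrees 0…8.
[y^8] = 3·8 − 2·(-8) − 1·9 = 31.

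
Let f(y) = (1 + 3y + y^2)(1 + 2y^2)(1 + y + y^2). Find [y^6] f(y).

2

(1 + 3y + y^2) has coefficients 1,3,1 for degrees 0…2.
(1 + 2y^2) has coefficients 1,0,2,0,0,0,0 for degrees 0…6.
Finally multiplying by (1 + y + y^2), the product of all factors after the first has coefficients 1,1,3,2,2,0,0 for degrees 0…6.
[y^6] = 1·0 + 3·0 + 1·2 = 2.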